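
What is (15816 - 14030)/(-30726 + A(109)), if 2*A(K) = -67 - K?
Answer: -893/15407 ≈ -0.057961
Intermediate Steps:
A(K) = -67/2 - K/2 (A(K) = (-67 - K)/2 = -67/2 - K/2)
(15816 - 14030)/(-30726 + A(109)) = (15816 - 14030)/(-30726 + (-67/2 - 1/2*109)) = 1786/(-30726 + (-67/2 - 109/2)) = 1786/(-30726 - 88) = 1786/(-30814) = 1786*(-1/30814) = -893/15407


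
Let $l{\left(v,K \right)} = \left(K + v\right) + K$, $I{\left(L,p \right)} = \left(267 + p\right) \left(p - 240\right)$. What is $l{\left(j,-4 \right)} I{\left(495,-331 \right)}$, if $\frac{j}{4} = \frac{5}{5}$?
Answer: $-146176$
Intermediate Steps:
$j = 4$ ($j = 4 \cdot \frac{5}{5} = 4 \cdot 5 \cdot \frac{1}{5} = 4 \cdot 1 = 4$)
$I{\left(L,p \right)} = \left(-240 + p\right) \left(267 + p\right)$ ($I{\left(L,p \right)} = \left(267 + p\right) \left(-240 + p\right) = \left(-240 + p\right) \left(267 + p\right)$)
$l{\left(v,K \right)} = v + 2 K$
$l{\left(j,-4 \right)} I{\left(495,-331 \right)} = \left(4 + 2 \left(-4\right)\right) \left(-64080 + \left(-331\right)^{2} + 27 \left(-331\right)\right) = \left(4 - 8\right) \left(-64080 + 109561 - 8937\right) = \left(-4\right) 36544 = -146176$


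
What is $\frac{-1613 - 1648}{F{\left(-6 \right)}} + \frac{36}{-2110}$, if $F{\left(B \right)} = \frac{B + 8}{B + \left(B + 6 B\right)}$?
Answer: $\frac{82568502}{1055} \approx 78264.0$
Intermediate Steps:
$F{\left(B \right)} = \frac{8 + B}{8 B}$ ($F{\left(B \right)} = \frac{8 + B}{B + 7 B} = \frac{8 + B}{8 B}$)
$\frac{-1613 - 1648}{F{\left(-6 \right)}} + \frac{36}{-2110} = \frac{-1613 - 1648}{\frac{1}{8} \frac{1}{-6} \left(8 - 6\right)} + \frac{36}{-2110} = - \frac{3261}{\frac{1}{8} \left(- \frac{1}{6}\right) 2} + 36 \left(- \frac{1}{2110}\right) = - \frac{3261}{- \frac{1}{24}} - \frac{18}{1055} = \left(-3261\right) \left(-24\right) - \frac{18}{1055} = 78264 - \frac{18}{1055} = \frac{82568502}{1055}$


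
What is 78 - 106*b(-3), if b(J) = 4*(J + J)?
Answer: 2622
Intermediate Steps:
b(J) = 8*J (b(J) = 4*(2*J) = 8*J)
78 - 106*b(-3) = 78 - 848*(-3) = 78 - 106*(-24) = 78 + 2544 = 2622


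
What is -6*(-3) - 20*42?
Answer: -822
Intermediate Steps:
-6*(-3) - 20*42 = 18 - 840 = -822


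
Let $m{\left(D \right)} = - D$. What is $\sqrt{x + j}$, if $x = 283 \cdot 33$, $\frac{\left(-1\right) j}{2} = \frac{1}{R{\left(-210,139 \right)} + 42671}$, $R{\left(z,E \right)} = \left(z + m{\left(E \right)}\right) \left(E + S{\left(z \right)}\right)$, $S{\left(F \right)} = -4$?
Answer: $\frac{\sqrt{46109297498}}{2222} \approx 96.639$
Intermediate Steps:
$R{\left(z,E \right)} = \left(-4 + E\right) \left(z - E\right)$ ($R{\left(z,E \right)} = \left(z - E\right) \left(E - 4\right) = \left(z - E\right) \left(-4 + E\right) = \left(-4 + E\right) \left(z - E\right)$)
$j = \frac{1}{2222}$ ($j = - \frac{2}{\left(- 139^{2} - -840 + 4 \cdot 139 + 139 \left(-210\right)\right) + 42671} = - \frac{2}{\left(\left(-1\right) 19321 + 840 + 556 - 29190\right) + 42671} = - \frac{2}{\left(-19321 + 840 + 556 - 29190\right) + 42671} = - \frac{2}{-47115 + 42671} = - \frac{2}{-4444} = \left(-2\right) \left(- \frac{1}{4444}\right) = \frac{1}{2222} \approx 0.00045004$)
$x = 9339$
$\sqrt{x + j} = \sqrt{9339 + \frac{1}{2222}} = \sqrt{\frac{20751259}{2222}} = \frac{\sqrt{46109297498}}{2222}$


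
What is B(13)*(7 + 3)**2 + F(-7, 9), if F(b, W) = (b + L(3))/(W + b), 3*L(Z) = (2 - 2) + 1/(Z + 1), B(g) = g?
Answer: 31117/24 ≈ 1296.5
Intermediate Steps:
L(Z) = 1/(3*(1 + Z)) (L(Z) = ((2 - 2) + 1/(Z + 1))/3 = (0 + 1/(1 + Z))/3 = 1/(3*(1 + Z)))
F(b, W) = (1/12 + b)/(W + b) (F(b, W) = (b + 1/(3*(1 + 3)))/(W + b) = (b + (1/3)/4)/(W + b) = (b + (1/3)*(1/4))/(W + b) = (b + 1/12)/(W + b) = (1/12 + b)/(W + b))
B(13)*(7 + 3)**2 + F(-7, 9) = 13*(7 + 3)**2 + (1/12 - 7)/(9 - 7) = 13*10**2 - 83/12/2 = 13*100 + (1/2)*(-83/12) = 1300 - 83/24 = 31117/24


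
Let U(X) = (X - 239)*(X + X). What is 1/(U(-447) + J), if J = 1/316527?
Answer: 316527/194120944669 ≈ 1.6306e-6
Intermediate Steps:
U(X) = 2*X*(-239 + X) (U(X) = (-239 + X)*(2*X) = 2*X*(-239 + X))
J = 1/316527 ≈ 3.1593e-6
1/(U(-447) + J) = 1/(2*(-447)*(-239 - 447) + 1/316527) = 1/(2*(-447)*(-686) + 1/316527) = 1/(613284 + 1/316527) = 1/(194120944669/316527) = 316527/194120944669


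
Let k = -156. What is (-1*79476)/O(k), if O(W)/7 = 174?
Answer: -13246/203 ≈ -65.251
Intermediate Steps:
O(W) = 1218 (O(W) = 7*174 = 1218)
(-1*79476)/O(k) = -1*79476/1218 = -79476*1/1218 = -13246/203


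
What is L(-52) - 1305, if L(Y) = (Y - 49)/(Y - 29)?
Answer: -105604/81 ≈ -1303.8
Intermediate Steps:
L(Y) = (-49 + Y)/(-29 + Y)
L(-52) - 1305 = (-49 - 52)/(-29 - 52) - 1305 = -101/(-81) - 1305 = -1/81*(-101) - 1305 = 101/81 - 1305 = -105604/81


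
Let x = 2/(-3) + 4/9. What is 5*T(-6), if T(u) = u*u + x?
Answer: 1610/9 ≈ 178.89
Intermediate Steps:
x = -2/9 (x = 2*(-⅓) + 4*(⅑) = -⅔ + 4/9 = -2/9 ≈ -0.22222)
T(u) = -2/9 + u² (T(u) = u*u - 2/9 = u² - 2/9 = -2/9 + u²)
5*T(-6) = 5*(-2/9 + (-6)²) = 5*(-2/9 + 36) = 5*(322/9) = 1610/9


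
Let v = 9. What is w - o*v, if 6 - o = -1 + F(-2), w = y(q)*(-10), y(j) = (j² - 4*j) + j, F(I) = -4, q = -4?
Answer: -379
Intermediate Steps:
y(j) = j² - 3*j
w = -280 (w = -4*(-3 - 4)*(-10) = -4*(-7)*(-10) = 28*(-10) = -280)
o = 11 (o = 6 - (-1 - 4) = 6 - 1*(-5) = 6 + 5 = 11)
w - o*v = -280 - 11*9 = -280 - 1*99 = -280 - 99 = -379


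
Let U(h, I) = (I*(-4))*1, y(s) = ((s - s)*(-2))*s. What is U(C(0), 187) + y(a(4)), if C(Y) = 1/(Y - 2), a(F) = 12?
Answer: -748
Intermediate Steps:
y(s) = 0 (y(s) = (0*(-2))*s = 0*s = 0)
C(Y) = 1/(-2 + Y)
U(h, I) = -4*I (U(h, I) = -4*I*1 = -4*I)
U(C(0), 187) + y(a(4)) = -4*187 + 0 = -748 + 0 = -748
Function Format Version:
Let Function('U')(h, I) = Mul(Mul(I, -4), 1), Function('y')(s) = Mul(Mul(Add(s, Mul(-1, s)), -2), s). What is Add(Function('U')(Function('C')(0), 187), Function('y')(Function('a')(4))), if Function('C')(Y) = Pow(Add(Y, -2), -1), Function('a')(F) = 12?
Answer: -748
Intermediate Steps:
Function('y')(s) = 0 (Function('y')(s) = Mul(Mul(0, -2), s) = Mul(0, s) = 0)
Function('C')(Y) = Pow(Add(-2, Y), -1)
Function('U')(h, I) = Mul(-4, I) (Function('U')(h, I) = Mul(Mul(-4, I), 1) = Mul(-4, I))
Add(Function('U')(Function('C')(0), 187), Function('y')(Function('a')(4))) = Add(Mul(-4, 187), 0) = Add(-748, 0) = -748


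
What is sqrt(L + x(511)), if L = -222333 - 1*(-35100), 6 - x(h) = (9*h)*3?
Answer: 24*I*sqrt(349) ≈ 448.36*I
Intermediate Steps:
x(h) = 6 - 27*h (x(h) = 6 - 9*h*3 = 6 - 27*h)
L = -187233 (L = -222333 + 35100 = -187233)
sqrt(L + x(511)) = sqrt(-187233 + (6 - 27*511)) = sqrt(-187233 + (6 - 13797)) = sqrt(-187233 - 13791) = sqrt(-201024) = 24*I*sqrt(349)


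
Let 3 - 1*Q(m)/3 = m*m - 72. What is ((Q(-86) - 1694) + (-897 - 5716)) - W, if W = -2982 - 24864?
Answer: -2424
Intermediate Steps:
Q(m) = 225 - 3*m² (Q(m) = 9 - 3*(m*m - 72) = 9 - 3*(m² - 72) = 9 - 3*(-72 + m²) = 9 + (216 - 3*m²) = 225 - 3*m²)
W = -27846
((Q(-86) - 1694) + (-897 - 5716)) - W = (((225 - 3*(-86)²) - 1694) + (-897 - 5716)) - 1*(-27846) = (((225 - 3*7396) - 1694) - 6613) + 27846 = (((225 - 22188) - 1694) - 6613) + 27846 = ((-21963 - 1694) - 6613) + 27846 = (-23657 - 6613) + 27846 = -30270 + 27846 = -2424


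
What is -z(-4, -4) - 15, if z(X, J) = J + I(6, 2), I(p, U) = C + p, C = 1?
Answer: -18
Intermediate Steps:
I(p, U) = 1 + p
z(X, J) = 7 + J (z(X, J) = J + (1 + 6) = J + 7 = 7 + J)
-z(-4, -4) - 15 = -(7 - 4) - 15 = -1*3 - 15 = -3 - 15 = -18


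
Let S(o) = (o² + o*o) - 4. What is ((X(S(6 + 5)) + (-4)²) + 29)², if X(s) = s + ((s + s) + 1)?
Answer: 577600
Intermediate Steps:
S(o) = -4 + 2*o² (S(o) = (o² + o²) - 4 = 2*o² - 4 = -4 + 2*o²)
X(s) = 1 + 3*s (X(s) = s + (2*s + 1) = s + (1 + 2*s) = 1 + 3*s)
((X(S(6 + 5)) + (-4)²) + 29)² = (((1 + 3*(-4 + 2*(6 + 5)²)) + (-4)²) + 29)² = (((1 + 3*(-4 + 2*11²)) + 16) + 29)² = (((1 + 3*(-4 + 2*121)) + 16) + 29)² = (((1 + 3*(-4 + 242)) + 16) + 29)² = (((1 + 3*238) + 16) + 29)² = (((1 + 714) + 16) + 29)² = ((715 + 16) + 29)² = (731 + 29)² = 760² = 577600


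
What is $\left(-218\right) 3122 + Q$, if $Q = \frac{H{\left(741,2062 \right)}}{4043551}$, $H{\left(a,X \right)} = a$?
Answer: $- \frac{2752024635655}{4043551} \approx -6.806 \cdot 10^{5}$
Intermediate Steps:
$Q = \frac{741}{4043551} \approx 0.00018325$
$\left(-218\right) 3122 + Q = \left(-218\right) 3122 + \frac{741}{4043551} = -680596 + \frac{741}{4043551} = - \frac{2752024635655}{4043551}$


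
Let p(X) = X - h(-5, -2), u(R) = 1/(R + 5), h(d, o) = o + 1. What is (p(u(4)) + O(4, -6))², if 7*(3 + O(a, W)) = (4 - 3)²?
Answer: 12100/3969 ≈ 3.0486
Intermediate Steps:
O(a, W) = -20/7 (O(a, W) = -3 + (4 - 3)²/7 = -3 + (⅐)*1² = -3 + (⅐)*1 = -3 + ⅐ = -20/7)
h(d, o) = 1 + o
u(R) = 1/(5 + R)
p(X) = 1 + X (p(X) = X - (1 - 2) = X - 1*(-1) = X + 1 = 1 + X)
(p(u(4)) + O(4, -6))² = ((1 + 1/(5 + 4)) - 20/7)² = ((1 + 1/9) - 20/7)² = ((1 + ⅑) - 20/7)² = (10/9 - 20/7)² = (-110/63)² = 12100/3969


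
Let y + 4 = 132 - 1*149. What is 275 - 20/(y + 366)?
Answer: 18971/69 ≈ 274.94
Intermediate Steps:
y = -21 (y = -4 + (132 - 1*149) = -4 + (132 - 149) = -4 - 17 = -21)
275 - 20/(y + 366) = 275 - 20/(-21 + 366) = 275 - 20/345 = 275 - 20*1/345 = 275 - 4/69 = 18971/69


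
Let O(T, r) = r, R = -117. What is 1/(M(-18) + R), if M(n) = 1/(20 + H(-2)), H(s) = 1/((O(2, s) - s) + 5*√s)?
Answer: -2339117/273559739 - 5*I*√2/273559739 ≈ -0.0085507 - 2.5848e-8*I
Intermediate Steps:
H(s) = 1/(5*√s) (H(s) = 1/((s - s) + 5*√s) = 1/(0 + 5*√s) = 1/(5*√s))
M(n) = 1/(20 - I*√2/10) (M(n) = 1/(20 + 1/(5*√(-2))) = 1/(20 + (-I*√2/2)/5) = 1/(20 - I*√2/10))
1/(M(-18) + R) = 1/((1000/20001 + 5*I*√2/20001) - 117) = 1/(-2339117/20001 + 5*I*√2/20001)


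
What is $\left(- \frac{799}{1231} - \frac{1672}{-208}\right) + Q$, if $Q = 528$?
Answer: $\frac{17135673}{32006} \approx 535.39$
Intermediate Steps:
$\left(- \frac{799}{1231} - \frac{1672}{-208}\right) + Q = \left(- \frac{799}{1231} - \frac{1672}{-208}\right) + 528 = \left(\left(-799\right) \frac{1}{1231} - - \frac{209}{26}\right) + 528 = \left(- \frac{799}{1231} + \frac{209}{26}\right) + 528 = \frac{236505}{32006} + 528 = \frac{17135673}{32006}$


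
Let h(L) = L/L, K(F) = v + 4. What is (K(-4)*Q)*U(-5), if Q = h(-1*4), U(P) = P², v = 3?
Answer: 175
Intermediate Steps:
K(F) = 7 (K(F) = 3 + 4 = 7)
h(L) = 1
Q = 1
(K(-4)*Q)*U(-5) = (7*1)*(-5)² = 7*25 = 175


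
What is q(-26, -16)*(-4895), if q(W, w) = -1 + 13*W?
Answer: 1659405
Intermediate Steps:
q(-26, -16)*(-4895) = (-1 + 13*(-26))*(-4895) = (-1 - 338)*(-4895) = -339*(-4895) = 1659405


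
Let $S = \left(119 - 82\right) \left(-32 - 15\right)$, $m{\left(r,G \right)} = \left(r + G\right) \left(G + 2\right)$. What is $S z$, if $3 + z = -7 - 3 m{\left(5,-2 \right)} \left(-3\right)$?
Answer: $17390$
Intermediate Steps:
$m{\left(r,G \right)} = \left(2 + G\right) \left(G + r\right)$ ($m{\left(r,G \right)} = \left(G + r\right) \left(2 + G\right) = \left(2 + G\right) \left(G + r\right)$)
$z = -10$ ($z = -3 - \left(7 + 3 \left(\left(-2\right)^{2} + 2 \left(-2\right) + 2 \cdot 5 - 10\right) \left(-3\right)\right) = -3 - \left(7 + 3 \left(4 - 4 + 10 - 10\right) \left(-3\right)\right) = -3 - \left(7 + 3 \cdot 0 \left(-3\right)\right) = -3 - \left(7 + 0 \left(-3\right)\right) = -3 - 7 = -10$)
$S = -1739$ ($S = 37 \left(-47\right) = -1739$)
$S z = \left(-1739\right) \left(-10\right) = 17390$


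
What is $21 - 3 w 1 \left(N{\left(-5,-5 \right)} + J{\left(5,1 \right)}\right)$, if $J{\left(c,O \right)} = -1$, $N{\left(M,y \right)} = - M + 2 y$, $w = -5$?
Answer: $-1890$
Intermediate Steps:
$21 - 3 w 1 \left(N{\left(-5,-5 \right)} + J{\left(5,1 \right)}\right) = 21 \left(-3\right) \left(-5\right) 1 \left(\left(\left(-1\right) \left(-5\right) + 2 \left(-5\right)\right) - 1\right) = 21 \cdot 15 \cdot 1 \left(\left(5 - 10\right) - 1\right) = 21 \cdot 15 \left(-5 - 1\right) = 315 \left(-6\right) = -1890$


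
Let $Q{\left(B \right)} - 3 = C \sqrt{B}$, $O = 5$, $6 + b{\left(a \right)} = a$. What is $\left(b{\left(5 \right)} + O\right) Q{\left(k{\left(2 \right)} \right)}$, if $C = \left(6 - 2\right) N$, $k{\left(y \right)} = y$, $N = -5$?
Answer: $12 - 80 \sqrt{2} \approx -101.14$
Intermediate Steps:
$b{\left(a \right)} = -6 + a$
$C = -20$ ($C = \left(6 - 2\right) \left(-5\right) = 4 \left(-5\right) = -20$)
$Q{\left(B \right)} = 3 - 20 \sqrt{B}$
$\left(b{\left(5 \right)} + O\right) Q{\left(k{\left(2 \right)} \right)} = \left(\left(-6 + 5\right) + 5\right) \left(3 - 20 \sqrt{2}\right) = \left(-1 + 5\right) \left(3 - 20 \sqrt{2}\right) = 4 \left(3 - 20 \sqrt{2}\right) = 12 - 80 \sqrt{2}$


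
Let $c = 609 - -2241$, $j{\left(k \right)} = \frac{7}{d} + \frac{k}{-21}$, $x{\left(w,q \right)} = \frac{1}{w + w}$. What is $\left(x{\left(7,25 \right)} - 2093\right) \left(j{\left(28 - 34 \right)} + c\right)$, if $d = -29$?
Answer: $- \frac{16952357259}{2842} \approx -5.9649 \cdot 10^{6}$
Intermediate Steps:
$x{\left(w,q \right)} = \frac{1}{2 w}$
$j{\left(k \right)} = - \frac{7}{29} - \frac{k}{21}$ ($j{\left(k \right)} = \frac{7}{-29} + \frac{k}{-21} = 7 \left(- \frac{1}{29}\right) + k \left(- \frac{1}{21}\right) = - \frac{7}{29} - \frac{k}{21}$)
$c = 2850$ ($c = 609 + 2241 = 2850$)
$\left(x{\left(7,25 \right)} - 2093\right) \left(j{\left(28 - 34 \right)} + c\right) = \left(\frac{1}{2 \cdot 7} - 2093\right) \left(\left(- \frac{7}{29} - \frac{28 - 34}{21}\right) + 2850\right) = \left(\frac{1}{2} \cdot \frac{1}{7} - 2093\right) \left(\left(- \frac{7}{29} - - \frac{2}{7}\right) + 2850\right) = \left(\frac{1}{14} - 2093\right) \left(\left(- \frac{7}{29} + \frac{2}{7}\right) + 2850\right) = - \frac{29301 \left(\frac{9}{203} + 2850\right)}{14} = \left(- \frac{29301}{14}\right) \frac{578559}{203} = - \frac{16952357259}{2842}$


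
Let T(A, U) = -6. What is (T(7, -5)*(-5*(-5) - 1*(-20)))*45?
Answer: -12150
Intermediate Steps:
(T(7, -5)*(-5*(-5) - 1*(-20)))*45 = -6*(-5*(-5) - 1*(-20))*45 = -6*(25 + 20)*45 = -6*45*45 = -270*45 = -12150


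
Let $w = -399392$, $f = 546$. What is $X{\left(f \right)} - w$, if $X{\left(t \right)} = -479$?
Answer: $398913$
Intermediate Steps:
$X{\left(f \right)} - w = -479 - -399392 = -479 + 399392 = 398913$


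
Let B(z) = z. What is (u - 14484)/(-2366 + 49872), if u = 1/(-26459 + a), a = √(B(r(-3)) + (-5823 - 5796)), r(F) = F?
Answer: -10140107975111/33258489934318 - I*√11622/33258489934318 ≈ -0.30489 - 3.2414e-12*I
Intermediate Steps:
a = I*√11622 (a = √(-3 + (-5823 - 5796)) = √(-3 - 11619) = √(-11622) = I*√11622 ≈ 107.81*I)
u = 1/(-26459 + I*√11622) ≈ -3.7794e-5 - 1.54e-7*I
(u - 14484)/(-2366 + 49872) = ((-26459/700090303 - I*√11622/700090303) - 14484)/(-2366 + 49872) = (-10140107975111/700090303 - I*√11622/700090303)/47506 = (-10140107975111/700090303 - I*√11622/700090303)*(1/47506) = -10140107975111/33258489934318 - I*√11622/33258489934318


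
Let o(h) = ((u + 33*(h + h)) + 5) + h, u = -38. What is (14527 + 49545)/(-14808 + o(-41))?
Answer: -16018/4397 ≈ -3.6429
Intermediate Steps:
o(h) = -33 + 67*h (o(h) = ((-38 + 33*(h + h)) + 5) + h = ((-38 + 33*(2*h)) + 5) + h = ((-38 + 66*h) + 5) + h = (-33 + 66*h) + h = -33 + 67*h)
(14527 + 49545)/(-14808 + o(-41)) = (14527 + 49545)/(-14808 + (-33 + 67*(-41))) = 64072/(-14808 + (-33 - 2747)) = 64072/(-14808 - 2780) = 64072/(-17588) = 64072*(-1/17588) = -16018/4397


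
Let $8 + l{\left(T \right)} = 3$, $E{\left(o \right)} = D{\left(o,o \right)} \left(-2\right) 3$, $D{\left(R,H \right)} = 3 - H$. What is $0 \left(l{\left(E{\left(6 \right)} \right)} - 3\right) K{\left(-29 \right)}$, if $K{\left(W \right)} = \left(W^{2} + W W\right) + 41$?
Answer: $0$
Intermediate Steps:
$K{\left(W \right)} = 41 + 2 W^{2}$ ($K{\left(W \right)} = \left(W^{2} + W^{2}\right) + 41 = 2 W^{2} + 41 = 41 + 2 W^{2}$)
$E{\left(o \right)} = -18 + 6 o$ ($E{\left(o \right)} = \left(3 - o\right) \left(-2\right) 3 = \left(-6 + 2 o\right) 3 = -18 + 6 o$)
$l{\left(T \right)} = -5$ ($l{\left(T \right)} = -8 + 3 = -5$)
$0 \left(l{\left(E{\left(6 \right)} \right)} - 3\right) K{\left(-29 \right)} = 0 \left(-5 - 3\right) \left(41 + 2 \left(-29\right)^{2}\right) = 0 \left(-8\right) \left(41 + 2 \cdot 841\right) = 0 \left(41 + 1682\right) = 0 \cdot 1723 = 0$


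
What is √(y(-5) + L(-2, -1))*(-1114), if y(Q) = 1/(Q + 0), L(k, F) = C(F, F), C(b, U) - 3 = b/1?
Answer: -3342*√5/5 ≈ -1494.6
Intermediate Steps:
C(b, U) = 3 + b (C(b, U) = 3 + b/1 = 3 + b*1 = 3 + b)
L(k, F) = 3 + F
y(Q) = 1/Q
√(y(-5) + L(-2, -1))*(-1114) = √(1/(-5) + (3 - 1))*(-1114) = √(-⅕ + 2)*(-1114) = √(9/5)*(-1114) = (3*√5/5)*(-1114) = -3342*√5/5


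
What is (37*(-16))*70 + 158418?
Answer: 116978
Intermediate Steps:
(37*(-16))*70 + 158418 = -592*70 + 158418 = -41440 + 158418 = 116978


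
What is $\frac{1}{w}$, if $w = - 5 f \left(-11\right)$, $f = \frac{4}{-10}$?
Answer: $- \frac{1}{22} \approx -0.045455$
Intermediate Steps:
$f = - \frac{2}{5}$ ($f = 4 \left(- \frac{1}{10}\right) = - \frac{2}{5} \approx -0.4$)
$w = -22$ ($w = \left(-5\right) \left(- \frac{2}{5}\right) \left(-11\right) = 2 \left(-11\right) = -22$)
$\frac{1}{w} = \frac{1}{-22} = - \frac{1}{22}$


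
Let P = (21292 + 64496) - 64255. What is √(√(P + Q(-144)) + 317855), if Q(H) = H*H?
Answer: √(317855 + √42269) ≈ 563.97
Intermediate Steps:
P = 21533 (P = 85788 - 64255 = 21533)
Q(H) = H²
√(√(P + Q(-144)) + 317855) = √(√(21533 + (-144)²) + 317855) = √(√(21533 + 20736) + 317855) = √(√42269 + 317855) = √(317855 + √42269)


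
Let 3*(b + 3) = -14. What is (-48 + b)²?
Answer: 27889/9 ≈ 3098.8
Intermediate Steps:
b = -23/3 (b = -3 + (⅓)*(-14) = -3 - 14/3 = -23/3 ≈ -7.6667)
(-48 + b)² = (-48 - 23/3)² = (-167/3)² = 27889/9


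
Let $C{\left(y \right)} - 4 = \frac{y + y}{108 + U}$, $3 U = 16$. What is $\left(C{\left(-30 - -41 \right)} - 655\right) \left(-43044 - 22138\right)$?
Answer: $\frac{3605770467}{85} \approx 4.2421 \cdot 10^{7}$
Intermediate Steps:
$U = \frac{16}{3}$ ($U = \frac{1}{3} \cdot 16 = \frac{16}{3} \approx 5.3333$)
$C{\left(y \right)} = 4 + \frac{3 y}{170}$ ($C{\left(y \right)} = 4 + \frac{y + y}{108 + \frac{16}{3}} = 4 + \frac{2 y}{\frac{340}{3}} = 4 + 2 y \frac{3}{340} = 4 + \frac{3 y}{170}$)
$\left(C{\left(-30 - -41 \right)} - 655\right) \left(-43044 - 22138\right) = \left(\left(4 + \frac{3 \left(-30 - -41\right)}{170}\right) - 655\right) \left(-43044 - 22138\right) = \left(\left(4 + \frac{3 \left(-30 + 41\right)}{170}\right) - 655\right) \left(-65182\right) = \left(\left(4 + \frac{3}{170} \cdot 11\right) - 655\right) \left(-65182\right) = \left(\left(4 + \frac{33}{170}\right) - 655\right) \left(-65182\right) = \left(\frac{713}{170} - 655\right) \left(-65182\right) = \left(- \frac{110637}{170}\right) \left(-65182\right) = \frac{3605770467}{85}$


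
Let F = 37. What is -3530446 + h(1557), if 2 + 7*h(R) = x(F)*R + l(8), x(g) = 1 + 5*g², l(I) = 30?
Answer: -2007696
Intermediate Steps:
h(R) = 4 + 978*R (h(R) = -2/7 + ((1 + 5*37²)*R + 30)/7 = -2/7 + ((1 + 5*1369)*R + 30)/7 = -2/7 + ((1 + 6845)*R + 30)/7 = -2/7 + (6846*R + 30)/7 = -2/7 + (30 + 6846*R)/7 = -2/7 + (30/7 + 978*R) = 4 + 978*R)
-3530446 + h(1557) = -3530446 + (4 + 978*1557) = -3530446 + (4 + 1522746) = -3530446 + 1522750 = -2007696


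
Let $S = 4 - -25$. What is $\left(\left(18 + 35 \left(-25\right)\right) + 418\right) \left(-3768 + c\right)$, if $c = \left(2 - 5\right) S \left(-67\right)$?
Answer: $-904779$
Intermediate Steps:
$S = 29$ ($S = 4 + 25 = 29$)
$c = 5829$ ($c = \left(2 - 5\right) 29 \left(-67\right) = \left(-3\right) 29 \left(-67\right) = \left(-87\right) \left(-67\right) = 5829$)
$\left(\left(18 + 35 \left(-25\right)\right) + 418\right) \left(-3768 + c\right) = \left(\left(18 + 35 \left(-25\right)\right) + 418\right) \left(-3768 + 5829\right) = \left(\left(18 - 875\right) + 418\right) 2061 = \left(-857 + 418\right) 2061 = \left(-439\right) 2061 = -904779$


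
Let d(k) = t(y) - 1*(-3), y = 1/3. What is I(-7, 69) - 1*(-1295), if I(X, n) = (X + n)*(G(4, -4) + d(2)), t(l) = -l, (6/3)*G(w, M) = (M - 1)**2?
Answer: 6706/3 ≈ 2235.3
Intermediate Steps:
G(w, M) = (-1 + M)**2/2 (G(w, M) = (M - 1)**2/2 = (-1 + M)**2/2)
y = 1/3 ≈ 0.33333
d(k) = 8/3 (d(k) = -1*1/3 - 1*(-3) = -1/3 + 3 = 8/3)
I(X, n) = 91*X/6 + 91*n/6 (I(X, n) = (X + n)*((-1 - 4)**2/2 + 8/3) = (X + n)*((1/2)*(-5)**2 + 8/3) = (X + n)*((1/2)*25 + 8/3) = (X + n)*(25/2 + 8/3) = (X + n)*(91/6) = 91*X/6 + 91*n/6)
I(-7, 69) - 1*(-1295) = ((91/6)*(-7) + (91/6)*69) - 1*(-1295) = (-637/6 + 2093/2) + 1295 = 2821/3 + 1295 = 6706/3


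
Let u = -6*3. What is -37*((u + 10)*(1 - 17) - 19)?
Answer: -4033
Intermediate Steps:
u = -18
-37*((u + 10)*(1 - 17) - 19) = -37*((-18 + 10)*(1 - 17) - 19) = -37*(-8*(-16) - 19) = -37*(128 - 19) = -37*109 = -4033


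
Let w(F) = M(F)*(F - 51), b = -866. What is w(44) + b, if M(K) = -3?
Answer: -845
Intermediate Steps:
w(F) = 153 - 3*F (w(F) = -3*(F - 51) = -3*(-51 + F) = 153 - 3*F)
w(44) + b = (153 - 3*44) - 866 = (153 - 132) - 866 = 21 - 866 = -845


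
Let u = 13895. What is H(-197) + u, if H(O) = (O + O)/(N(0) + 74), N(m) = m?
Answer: 513918/37 ≈ 13890.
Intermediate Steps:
H(O) = O/37 (H(O) = (O + O)/(0 + 74) = (2*O)/74 = (2*O)*(1/74) = O/37)
H(-197) + u = (1/37)*(-197) + 13895 = -197/37 + 13895 = 513918/37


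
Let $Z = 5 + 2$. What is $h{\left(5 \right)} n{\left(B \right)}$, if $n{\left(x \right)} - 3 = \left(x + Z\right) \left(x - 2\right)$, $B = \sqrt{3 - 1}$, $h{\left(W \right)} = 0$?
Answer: $0$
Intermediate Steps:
$Z = 7$
$B = \sqrt{2} \approx 1.4142$
$n{\left(x \right)} = 3 + \left(-2 + x\right) \left(7 + x\right)$ ($n{\left(x \right)} = 3 + \left(x + 7\right) \left(x - 2\right) = 3 + \left(7 + x\right) \left(-2 + x\right) = 3 + \left(-2 + x\right) \left(7 + x\right)$)
$h{\left(5 \right)} n{\left(B \right)} = 0 \left(-11 + \left(\sqrt{2}\right)^{2} + 5 \sqrt{2}\right) = 0 \left(-11 + 2 + 5 \sqrt{2}\right) = 0 \left(-9 + 5 \sqrt{2}\right) = 0$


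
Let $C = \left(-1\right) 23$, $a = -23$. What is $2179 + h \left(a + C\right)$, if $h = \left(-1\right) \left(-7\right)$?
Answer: $1857$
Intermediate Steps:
$C = -23$
$h = 7$
$2179 + h \left(a + C\right) = 2179 + 7 \left(-23 - 23\right) = 2179 + 7 \left(-46\right) = 2179 - 322 = 1857$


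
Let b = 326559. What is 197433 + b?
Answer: 523992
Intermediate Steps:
197433 + b = 197433 + 326559 = 523992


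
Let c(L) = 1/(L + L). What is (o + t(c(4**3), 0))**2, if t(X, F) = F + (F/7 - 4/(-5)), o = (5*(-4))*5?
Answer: 246016/25 ≈ 9840.6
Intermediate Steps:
o = -100 (o = -20*5 = -100)
c(L) = 1/(2*L)
t(X, F) = 4/5 + 8*F/7 (t(X, F) = F + (F*(1/7) - 4*(-1/5)) = F + (F/7 + 4/5) = F + (4/5 + F/7) = 4/5 + 8*F/7)
(o + t(c(4**3), 0))**2 = (-100 + (4/5 + (8/7)*0))**2 = (-100 + (4/5 + 0))**2 = (-100 + 4/5)**2 = (-496/5)**2 = 246016/25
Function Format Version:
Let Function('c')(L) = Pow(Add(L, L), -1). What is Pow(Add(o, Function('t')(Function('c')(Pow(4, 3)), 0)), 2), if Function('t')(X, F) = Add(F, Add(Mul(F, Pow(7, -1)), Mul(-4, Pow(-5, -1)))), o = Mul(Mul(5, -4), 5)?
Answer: Rational(246016, 25) ≈ 9840.6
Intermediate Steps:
o = -100 (o = Mul(-20, 5) = -100)
Function('c')(L) = Mul(Rational(1, 2), Pow(L, -1)) (Function('c')(L) = Pow(Mul(2, L), -1) = Mul(Rational(1, 2), Pow(L, -1)))
Function('t')(X, F) = Add(Rational(4, 5), Mul(Rational(8, 7), F)) (Function('t')(X, F) = Add(F, Add(Mul(F, Rational(1, 7)), Mul(-4, Rational(-1, 5)))) = Add(F, Add(Mul(Rational(1, 7), F), Rational(4, 5))) = Add(F, Add(Rational(4, 5), Mul(Rational(1, 7), F))) = Add(Rational(4, 5), Mul(Rational(8, 7), F)))
Pow(Add(o, Function('t')(Function('c')(Pow(4, 3)), 0)), 2) = Pow(Add(-100, Add(Rational(4, 5), Mul(Rational(8, 7), 0))), 2) = Pow(Add(-100, Add(Rational(4, 5), 0)), 2) = Pow(Add(-100, Rational(4, 5)), 2) = Pow(Rational(-496, 5), 2) = Rational(246016, 25)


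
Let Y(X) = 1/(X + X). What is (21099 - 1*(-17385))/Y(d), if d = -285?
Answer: -21935880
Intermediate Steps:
Y(X) = 1/(2*X)
(21099 - 1*(-17385))/Y(d) = (21099 - 1*(-17385))/(((½)/(-285))) = (21099 + 17385)/(((½)*(-1/285))) = 38484/(-1/570) = 38484*(-570) = -21935880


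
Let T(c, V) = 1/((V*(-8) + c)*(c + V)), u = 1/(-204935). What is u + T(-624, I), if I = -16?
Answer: -22501/13010913280 ≈ -1.7294e-6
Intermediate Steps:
u = -1/204935 ≈ -4.8796e-6
T(c, V) = 1/((V + c)*(c - 8*V)) (T(c, V) = 1/((-8*V + c)*(V + c)) = 1/((c - 8*V)*(V + c)) = 1/((V + c)*(c - 8*V)))
u + T(-624, I) = -1/204935 + 1/((-624)² - 8*(-16)² - 7*(-16)*(-624)) = -1/204935 + 1/(389376 - 8*256 - 69888) = -1/204935 + 1/(389376 - 2048 - 69888) = -1/204935 + 1/317440 = -22501/13010913280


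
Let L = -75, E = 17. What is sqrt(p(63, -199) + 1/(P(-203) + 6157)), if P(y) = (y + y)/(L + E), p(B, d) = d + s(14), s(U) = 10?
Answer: I*sqrt(1795257295)/3082 ≈ 13.748*I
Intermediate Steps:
p(B, d) = 10 + d (p(B, d) = d + 10 = 10 + d)
P(y) = -y/29 (P(y) = (y + y)/(-75 + 17) = (2*y)/(-58) = (2*y)*(-1/58) = -y/29)
sqrt(p(63, -199) + 1/(P(-203) + 6157)) = sqrt((10 - 199) + 1/(-1/29*(-203) + 6157)) = sqrt(-189 + 1/(7 + 6157)) = sqrt(-189 + 1/6164) = sqrt(-1164995/6164) = I*sqrt(1795257295)/3082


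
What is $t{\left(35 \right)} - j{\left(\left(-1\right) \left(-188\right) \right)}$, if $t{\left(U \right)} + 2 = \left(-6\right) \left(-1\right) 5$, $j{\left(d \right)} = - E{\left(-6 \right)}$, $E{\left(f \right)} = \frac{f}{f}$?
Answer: $29$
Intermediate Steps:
$E{\left(f \right)} = 1$
$j{\left(d \right)} = -1$ ($j{\left(d \right)} = \left(-1\right) 1 = -1$)
$t{\left(U \right)} = 28$ ($t{\left(U \right)} = -2 + \left(-6\right) \left(-1\right) 5 = -2 + 6 \cdot 5 = -2 + 30 = 28$)
$t{\left(35 \right)} - j{\left(\left(-1\right) \left(-188\right) \right)} = 28 - -1 = 28 + 1 = 29$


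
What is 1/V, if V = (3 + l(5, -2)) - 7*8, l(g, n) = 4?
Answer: -1/49 ≈ -0.020408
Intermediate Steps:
V = -49 (V = (3 + 4) - 7*8 = 7 - 56 = -49)
1/V = 1/(-49) = -1/49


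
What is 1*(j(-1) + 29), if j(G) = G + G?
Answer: 27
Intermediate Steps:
j(G) = 2*G
1*(j(-1) + 29) = 1*(2*(-1) + 29) = 1*(-2 + 29) = 1*27 = 27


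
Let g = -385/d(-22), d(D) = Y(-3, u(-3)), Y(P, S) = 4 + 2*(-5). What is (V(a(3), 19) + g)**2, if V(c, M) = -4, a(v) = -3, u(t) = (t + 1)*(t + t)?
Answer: 130321/36 ≈ 3620.0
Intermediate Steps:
u(t) = 2*t*(1 + t) (u(t) = (1 + t)*(2*t) = 2*t*(1 + t))
Y(P, S) = -6 (Y(P, S) = 4 - 10 = -6)
d(D) = -6
g = 385/6 (g = -385/(-6) = -385*(-1/6) = 385/6 ≈ 64.167)
(V(a(3), 19) + g)**2 = (-4 + 385/6)**2 = (361/6)**2 = 130321/36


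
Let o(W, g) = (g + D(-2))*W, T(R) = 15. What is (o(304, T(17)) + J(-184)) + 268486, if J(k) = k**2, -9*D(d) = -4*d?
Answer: 2759686/9 ≈ 3.0663e+5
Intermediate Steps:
D(d) = 4*d/9 (D(d) = -(-4)*d/9 = 4*d/9)
o(W, g) = W*(-8/9 + g) (o(W, g) = (g + (4/9)*(-2))*W = (g - 8/9)*W = (-8/9 + g)*W = W*(-8/9 + g))
(o(304, T(17)) + J(-184)) + 268486 = ((1/9)*304*(-8 + 9*15) + (-184)**2) + 268486 = ((1/9)*304*(-8 + 135) + 33856) + 268486 = ((1/9)*304*127 + 33856) + 268486 = (38608/9 + 33856) + 268486 = 343312/9 + 268486 = 2759686/9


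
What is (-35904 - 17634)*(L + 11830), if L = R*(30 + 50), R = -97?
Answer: -217899660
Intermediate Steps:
L = -7760 (L = -97*(30 + 50) = -97*80 = -7760)
(-35904 - 17634)*(L + 11830) = (-35904 - 17634)*(-7760 + 11830) = -53538*4070 = -217899660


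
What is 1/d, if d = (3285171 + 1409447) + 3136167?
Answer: 1/7830785 ≈ 1.2770e-7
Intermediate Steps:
d = 7830785 (d = 4694618 + 3136167 = 7830785)
1/d = 1/7830785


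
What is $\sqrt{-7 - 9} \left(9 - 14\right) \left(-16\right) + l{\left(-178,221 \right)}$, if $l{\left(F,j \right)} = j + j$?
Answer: $442 + 320 i \approx 442.0 + 320.0 i$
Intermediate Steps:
$l{\left(F,j \right)} = 2 j$
$\sqrt{-7 - 9} \left(9 - 14\right) \left(-16\right) + l{\left(-178,221 \right)} = \sqrt{-7 - 9} \left(9 - 14\right) \left(-16\right) + 2 \cdot 221 = \sqrt{-16} \left(-5\right) \left(-16\right) + 442 = 4 i \left(-5\right) \left(-16\right) + 442 = - 20 i \left(-16\right) + 442 = 320 i + 442 = 442 + 320 i$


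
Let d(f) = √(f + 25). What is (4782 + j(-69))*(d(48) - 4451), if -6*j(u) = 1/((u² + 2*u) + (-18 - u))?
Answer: -596907617557/28044 + 134106407*√73/28044 ≈ -2.1244e+7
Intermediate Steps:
j(u) = -1/(6*(-18 + u + u²)) (j(u) = -1/(6*((u² + 2*u) + (-18 - u))) = -1/(6*(-18 + u + u²)))
d(f) = √(25 + f)
(4782 + j(-69))*(d(48) - 4451) = (4782 - 1/(-108 + 6*(-69) + 6*(-69)²))*(√(25 + 48) - 4451) = (4782 - 1/(-108 - 414 + 6*4761))*(√73 - 4451) = (4782 - 1/(-108 - 414 + 28566))*(-4451 + √73) = (4782 - 1/28044)*(-4451 + √73) = 134106407*(-4451 + √73)/28044 = -596907617557/28044 + 134106407*√73/28044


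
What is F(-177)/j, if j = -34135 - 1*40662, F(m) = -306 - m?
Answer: 129/74797 ≈ 0.0017247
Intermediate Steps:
j = -74797 (j = -34135 - 40662 = -74797)
F(-177)/j = (-306 - 1*(-177))/(-74797) = (-306 + 177)*(-1/74797) = -129*(-1/74797) = 129/74797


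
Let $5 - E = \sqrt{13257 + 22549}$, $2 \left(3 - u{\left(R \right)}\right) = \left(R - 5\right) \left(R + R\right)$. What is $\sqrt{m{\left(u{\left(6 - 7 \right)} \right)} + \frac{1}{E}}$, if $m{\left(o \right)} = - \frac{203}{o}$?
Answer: $\frac{\sqrt{-3054 + 609 \sqrt{35806}}}{3 \sqrt{-5 + \sqrt{35806}}} \approx 8.2256$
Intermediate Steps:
$u{\left(R \right)} = 3 - R \left(-5 + R\right)$ ($u{\left(R \right)} = 3 - \frac{\left(R - 5\right) \left(R + R\right)}{2} = 3 - \frac{\left(-5 + R\right) 2 R}{2} = 3 - \frac{2 R \left(-5 + R\right)}{2} = 3 - R \left(-5 + R\right)$)
$E = 5 - \sqrt{35806}$ ($E = 5 - \sqrt{13257 + 22549} = 5 - \sqrt{35806} \approx -184.22$)
$\sqrt{m{\left(u{\left(6 - 7 \right)} \right)} + \frac{1}{E}} = \sqrt{- \frac{203}{3 - \left(6 - 7\right)^{2} + 5 \left(6 - 7\right)} + \frac{1}{5 - \sqrt{35806}}} = \sqrt{- \frac{203}{3 - \left(-1\right)^{2} + 5 \left(-1\right)} + \frac{1}{5 - \sqrt{35806}}} = \sqrt{- \frac{203}{3 - 1 - 5} + \frac{1}{5 - \sqrt{35806}}} = \sqrt{- \frac{203}{-3} + \frac{1}{5 - \sqrt{35806}}} = \sqrt{\left(-203\right) \left(- \frac{1}{3}\right) + \frac{1}{5 - \sqrt{35806}}} = \sqrt{\frac{203}{3} + \frac{1}{5 - \sqrt{35806}}}$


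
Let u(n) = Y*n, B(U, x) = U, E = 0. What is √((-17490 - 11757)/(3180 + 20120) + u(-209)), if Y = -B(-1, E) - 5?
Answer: √4531745849/2330 ≈ 28.892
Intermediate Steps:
Y = -4 (Y = -1*(-1) - 5 = 1 - 5 = -4)
u(n) = -4*n
√((-17490 - 11757)/(3180 + 20120) + u(-209)) = √((-17490 - 11757)/(3180 + 20120) - 4*(-209)) = √(-29247/23300 + 836) = √(19449553/23300) = √4531745849/2330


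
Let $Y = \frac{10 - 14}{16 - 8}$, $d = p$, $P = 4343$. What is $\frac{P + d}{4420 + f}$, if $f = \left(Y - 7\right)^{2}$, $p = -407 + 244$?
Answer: $\frac{3344}{3581} \approx 0.93382$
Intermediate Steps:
$p = -163$
$d = -163$
$Y = - \frac{1}{2}$ ($Y = - \frac{4}{8} = \left(-4\right) \frac{1}{8} = - \frac{1}{2} \approx -0.5$)
$f = \frac{225}{4}$ ($f = \left(- \frac{1}{2} - 7\right)^{2} = \left(- \frac{15}{2}\right)^{2} = \frac{225}{4} \approx 56.25$)
$\frac{P + d}{4420 + f} = \frac{4343 - 163}{4420 + \frac{225}{4}} = \frac{4180}{\frac{17905}{4}} = 4180 \cdot \frac{4}{17905} = \frac{3344}{3581}$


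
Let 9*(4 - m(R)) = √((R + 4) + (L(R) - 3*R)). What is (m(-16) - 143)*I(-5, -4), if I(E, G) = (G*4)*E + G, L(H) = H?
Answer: -10564 - 152*√5/9 ≈ -10602.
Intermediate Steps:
I(E, G) = G + 4*E*G (I(E, G) = (4*G)*E + G = 4*E*G + G = G + 4*E*G)
m(R) = 4 - √(4 - R)/9 (m(R) = 4 - √((R + 4) + (R - 3*R))/9 = 4 - √((4 + R) - 2*R)/9 = 4 - √(4 - R)/9)
(m(-16) - 143)*I(-5, -4) = ((4 - √(4 - 1*(-16))/9) - 143)*(-4*(1 + 4*(-5))) = ((4 - √(4 + 16)/9) - 143)*(-4*(1 - 20)) = ((4 - 2*√5/9) - 143)*(-4*(-19)) = ((4 - 2*√5/9) - 143)*76 = (-139 - 2*√5/9)*76 = -10564 - 152*√5/9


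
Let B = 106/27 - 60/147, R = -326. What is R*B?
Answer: -1517204/1323 ≈ -1146.8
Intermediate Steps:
B = 4654/1323 (B = 106*(1/27) - 60*1/147 = 106/27 - 20/49 = 4654/1323 ≈ 3.5178)
R*B = -326*4654/1323 = -1517204/1323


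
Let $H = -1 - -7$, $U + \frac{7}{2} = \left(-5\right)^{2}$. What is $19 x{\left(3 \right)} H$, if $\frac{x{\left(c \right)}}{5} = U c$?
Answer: $36765$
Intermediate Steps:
$U = \frac{43}{2}$ ($U = - \frac{7}{2} + \left(-5\right)^{2} = - \frac{7}{2} + 25 = \frac{43}{2} \approx 21.5$)
$x{\left(c \right)} = \frac{215 c}{2}$ ($x{\left(c \right)} = 5 \frac{43 c}{2} = \frac{215 c}{2}$)
$H = 6$ ($H = -1 + 7 = 6$)
$19 x{\left(3 \right)} H = 19 \cdot \frac{215}{2} \cdot 3 \cdot 6 = 19 \cdot \frac{645}{2} \cdot 6 = \frac{12255}{2} \cdot 6 = 36765$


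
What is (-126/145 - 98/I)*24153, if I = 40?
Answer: -9298905/116 ≈ -80163.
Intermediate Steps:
(-126/145 - 98/I)*24153 = (-126/145 - 98/40)*24153 = (-126*1/145 - 98*1/40)*24153 = (-126/145 - 49/20)*24153 = -385/116*24153 = -9298905/116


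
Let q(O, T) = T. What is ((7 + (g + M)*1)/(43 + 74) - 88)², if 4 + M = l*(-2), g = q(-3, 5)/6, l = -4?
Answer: 3807507025/492804 ≈ 7726.2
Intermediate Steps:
g = ⅚ (g = 5/6 = 5*(⅙) = ⅚ ≈ 0.83333)
M = 4 (M = -4 - 4*(-2) = -4 + 8 = 4)
((7 + (g + M)*1)/(43 + 74) - 88)² = ((7 + (⅚ + 4)*1)/(43 + 74) - 88)² = ((7 + (29/6)*1)/117 - 88)² = ((7 + 29/6)*(1/117) - 88)² = ((71/6)*(1/117) - 88)² = (71/702 - 88)² = (-61705/702)² = 3807507025/492804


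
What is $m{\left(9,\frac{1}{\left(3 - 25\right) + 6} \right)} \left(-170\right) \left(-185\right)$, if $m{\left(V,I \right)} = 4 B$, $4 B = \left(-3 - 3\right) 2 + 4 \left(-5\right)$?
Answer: $-1006400$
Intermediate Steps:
$B = -8$ ($B = \frac{\left(-3 - 3\right) 2 + 4 \left(-5\right)}{4} = \frac{\left(-6\right) 2 - 20}{4} = \frac{-12 - 20}{4} = \frac{1}{4} \left(-32\right) = -8$)
$m{\left(V,I \right)} = -32$ ($m{\left(V,I \right)} = 4 \left(-8\right) = -32$)
$m{\left(9,\frac{1}{\left(3 - 25\right) + 6} \right)} \left(-170\right) \left(-185\right) = \left(-32\right) \left(-170\right) \left(-185\right) = 5440 \left(-185\right) = -1006400$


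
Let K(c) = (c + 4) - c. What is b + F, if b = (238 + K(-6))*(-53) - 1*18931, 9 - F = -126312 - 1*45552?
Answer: 140116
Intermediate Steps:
K(c) = 4 (K(c) = (4 + c) - c = 4)
F = 171873 (F = 9 - (-126312 - 1*45552) = 9 - (-126312 - 45552) = 9 - 1*(-171864) = 9 + 171864 = 171873)
b = -31757 (b = (238 + 4)*(-53) - 1*18931 = 242*(-53) - 18931 = -12826 - 18931 = -31757)
b + F = -31757 + 171873 = 140116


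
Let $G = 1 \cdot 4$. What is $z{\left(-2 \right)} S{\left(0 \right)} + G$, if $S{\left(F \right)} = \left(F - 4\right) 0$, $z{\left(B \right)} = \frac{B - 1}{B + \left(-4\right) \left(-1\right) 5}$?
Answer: $4$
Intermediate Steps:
$z{\left(B \right)} = \frac{-1 + B}{20 + B}$ ($z{\left(B \right)} = \frac{-1 + B}{B + 4 \cdot 5} = \frac{-1 + B}{B + 20} = \frac{-1 + B}{20 + B}$)
$G = 4$
$S{\left(F \right)} = 0$ ($S{\left(F \right)} = \left(-4 + F\right) 0 = 0$)
$z{\left(-2 \right)} S{\left(0 \right)} + G = \frac{-1 - 2}{20 - 2} \cdot 0 + 4 = \frac{1}{18} \left(-3\right) 0 + 4 = \left(- \frac{1}{6}\right) 0 + 4 = 0 + 4 = 4$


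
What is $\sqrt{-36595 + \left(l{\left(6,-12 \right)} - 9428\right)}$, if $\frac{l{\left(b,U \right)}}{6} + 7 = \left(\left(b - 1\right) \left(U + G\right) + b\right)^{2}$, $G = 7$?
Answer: $i \sqrt{43899} \approx 209.52 i$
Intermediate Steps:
$l{\left(b,U \right)} = -42 + 6 \left(b + \left(-1 + b\right) \left(7 + U\right)\right)^{2}$ ($l{\left(b,U \right)} = -42 + 6 \left(\left(b - 1\right) \left(U + 7\right) + b\right)^{2} = -42 + 6 \left(\left(-1 + b\right) \left(7 + U\right) + b\right)^{2} = -42 + 6 \left(b + \left(-1 + b\right) \left(7 + U\right)\right)^{2}$)
$\sqrt{-36595 + \left(l{\left(6,-12 \right)} - 9428\right)} = \sqrt{-36595 - \left(9470 - 6 \left(-7 - -12 + 8 \cdot 6 - 72\right)^{2}\right)} = \sqrt{-36595 - \left(9470 - 6 \left(-7 + 12 + 48 - 72\right)^{2}\right)} = \sqrt{-36595 - \left(9470 - 2166\right)} = \sqrt{-36595 + \left(\left(-42 + 6 \cdot 361\right) - 9428\right)} = \sqrt{-36595 + \left(\left(-42 + 2166\right) - 9428\right)} = \sqrt{-36595 + \left(2124 - 9428\right)} = \sqrt{-36595 - 7304} = \sqrt{-43899} = i \sqrt{43899}$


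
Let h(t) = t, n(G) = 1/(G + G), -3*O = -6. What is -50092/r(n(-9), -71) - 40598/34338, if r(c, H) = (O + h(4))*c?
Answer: 2580068345/17169 ≈ 1.5027e+5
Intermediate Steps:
O = 2 (O = -1/3*(-6) = 2)
n(G) = 1/(2*G)
r(c, H) = 6*c (r(c, H) = (2 + 4)*c = 6*c)
-50092/r(n(-9), -71) - 40598/34338 = -50092/(6*((1/2)/(-9))) - 40598/34338 = -50092/(6*((1/2)*(-1/9))) - 40598*1/34338 = -50092/(6*(-1/18)) - 20299/17169 = -50092/(-1/3) - 20299/17169 = -50092*(-3) - 20299/17169 = 150276 - 20299/17169 = 2580068345/17169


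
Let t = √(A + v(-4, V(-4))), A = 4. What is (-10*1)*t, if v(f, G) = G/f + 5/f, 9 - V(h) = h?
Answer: -5*I*√2 ≈ -7.0711*I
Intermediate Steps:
V(h) = 9 - h
v(f, G) = 5/f + G/f
t = I*√2/2 (t = √(4 + (5 + (9 - 1*(-4)))/(-4)) = √(4 - (5 + (9 + 4))/4) = √(4 - (5 + 13)/4) = √(4 - ¼*18) = √(4 - 9/2) = √(-½) = I*√2/2 ≈ 0.70711*I)
(-10*1)*t = (-10*1)*(I*√2/2) = -5*I*√2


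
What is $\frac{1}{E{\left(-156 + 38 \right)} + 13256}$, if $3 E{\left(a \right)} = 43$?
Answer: $\frac{3}{39811} \approx 7.5356 \cdot 10^{-5}$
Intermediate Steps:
$E{\left(a \right)} = \frac{43}{3}$ ($E{\left(a \right)} = \frac{1}{3} \cdot 43 = \frac{43}{3}$)
$\frac{1}{E{\left(-156 + 38 \right)} + 13256} = \frac{1}{\frac{43}{3} + 13256} = \frac{1}{\frac{39811}{3}} = \frac{3}{39811}$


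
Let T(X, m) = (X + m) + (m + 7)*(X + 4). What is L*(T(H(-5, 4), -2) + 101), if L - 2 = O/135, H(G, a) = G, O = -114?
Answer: 4628/45 ≈ 102.84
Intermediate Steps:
L = 52/45 (L = 2 - 114/135 = 2 - 114*1/135 = 2 - 38/45 = 52/45 ≈ 1.1556)
T(X, m) = X + m + (4 + X)*(7 + m) (T(X, m) = (X + m) + (7 + m)*(4 + X) = (X + m) + (4 + X)*(7 + m) = X + m + (4 + X)*(7 + m))
L*(T(H(-5, 4), -2) + 101) = 52*((28 + 5*(-2) + 8*(-5) - 5*(-2)) + 101)/45 = 52*((28 - 10 - 40 + 10) + 101)/45 = 52*(-12 + 101)/45 = (52/45)*89 = 4628/45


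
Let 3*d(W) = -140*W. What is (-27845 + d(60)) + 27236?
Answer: -3409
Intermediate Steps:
d(W) = -140*W/3 (d(W) = (-140*W)/3 = -140*W/3)
(-27845 + d(60)) + 27236 = (-27845 - 140/3*60) + 27236 = (-27845 - 2800) + 27236 = -30645 + 27236 = -3409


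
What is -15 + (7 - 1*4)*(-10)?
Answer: -45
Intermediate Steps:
-15 + (7 - 1*4)*(-10) = -15 + (7 - 4)*(-10) = -15 + 3*(-10) = -15 - 30 = -45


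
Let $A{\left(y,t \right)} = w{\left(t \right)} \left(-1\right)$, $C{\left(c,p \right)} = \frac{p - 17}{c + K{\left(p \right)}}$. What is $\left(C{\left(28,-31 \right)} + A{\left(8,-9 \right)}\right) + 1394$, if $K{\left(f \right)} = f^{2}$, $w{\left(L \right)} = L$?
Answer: $\frac{1387519}{989} \approx 1403.0$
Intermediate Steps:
$C{\left(c,p \right)} = \frac{-17 + p}{c + p^{2}}$ ($C{\left(c,p \right)} = \frac{p - 17}{c + p^{2}} = \frac{-17 + p}{c + p^{2}}$)
$A{\left(y,t \right)} = - t$ ($A{\left(y,t \right)} = t \left(-1\right) = - t$)
$\left(C{\left(28,-31 \right)} + A{\left(8,-9 \right)}\right) + 1394 = \left(\frac{-17 - 31}{28 + \left(-31\right)^{2}} - -9\right) + 1394 = \left(\frac{1}{28 + 961} \left(-48\right) + 9\right) + 1394 = \left(\frac{1}{989} \left(-48\right) + 9\right) + 1394 = \left(- \frac{48}{989} + 9\right) + 1394 = \frac{8853}{989} + 1394 = \frac{1387519}{989}$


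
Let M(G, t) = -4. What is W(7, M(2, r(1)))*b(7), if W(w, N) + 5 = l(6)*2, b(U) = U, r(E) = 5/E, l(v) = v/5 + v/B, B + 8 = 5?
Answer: -231/5 ≈ -46.200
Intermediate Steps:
B = -3 (B = -8 + 5 = -3)
l(v) = -2*v/15 (l(v) = v/5 + v/(-3) = v*(1/5) + v*(-1/3) = v/5 - v/3 = -2*v/15)
W(w, N) = -33/5 (W(w, N) = -5 - 2/15*6*2 = -5 - 4/5*2 = -5 - 8/5 = -33/5)
W(7, M(2, r(1)))*b(7) = -33/5*7 = -231/5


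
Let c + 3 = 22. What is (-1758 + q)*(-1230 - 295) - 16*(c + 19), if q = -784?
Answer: 3875942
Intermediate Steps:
c = 19 (c = -3 + 22 = 19)
(-1758 + q)*(-1230 - 295) - 16*(c + 19) = (-1758 - 784)*(-1230 - 295) - 16*(19 + 19) = -2542*(-1525) - 16*38 = 3876550 - 1*608 = 3876550 - 608 = 3875942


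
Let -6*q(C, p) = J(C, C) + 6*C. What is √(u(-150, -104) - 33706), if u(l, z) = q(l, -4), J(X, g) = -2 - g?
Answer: I*√302226/3 ≈ 183.25*I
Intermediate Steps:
q(C, p) = ⅓ - 5*C/6 (q(C, p) = -((-2 - C) + 6*C)/6 = -(-2 + 5*C)/6 = ⅓ - 5*C/6)
u(l, z) = ⅓ - 5*l/6
√(u(-150, -104) - 33706) = √((⅓ - ⅚*(-150)) - 33706) = √((⅓ + 125) - 33706) = √(376/3 - 33706) = √(-100742/3) = I*√302226/3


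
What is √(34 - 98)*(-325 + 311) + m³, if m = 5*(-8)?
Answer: -64000 - 112*I ≈ -64000.0 - 112.0*I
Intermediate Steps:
m = -40
√(34 - 98)*(-325 + 311) + m³ = √(34 - 98)*(-325 + 311) + (-40)³ = √(-64)*(-14) - 64000 = (8*I)*(-14) - 64000 = -112*I - 64000 = -64000 - 112*I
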